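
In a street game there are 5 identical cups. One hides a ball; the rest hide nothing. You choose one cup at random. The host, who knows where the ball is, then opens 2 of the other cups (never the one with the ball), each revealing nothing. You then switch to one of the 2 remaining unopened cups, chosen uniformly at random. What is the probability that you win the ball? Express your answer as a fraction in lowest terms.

Your original cup holds the ball with probability 1/5, so the other 4 collectively hold it with probability 4/5.
The host can always find 2 empty cups to open, so the reveals don't change that 4/5; it is now spread over the 2 remaining unopened cups.
P(win by switching) = (4/5) · (1/2) = 2/5.

2/5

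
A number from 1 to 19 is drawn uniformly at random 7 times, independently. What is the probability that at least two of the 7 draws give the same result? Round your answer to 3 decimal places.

P(all 7 different) = 19/19 · 18/19 · ··· · 13/19 ≈ 0.284.
P(at least two equal) = 1 − 0.284 = 0.716.

0.716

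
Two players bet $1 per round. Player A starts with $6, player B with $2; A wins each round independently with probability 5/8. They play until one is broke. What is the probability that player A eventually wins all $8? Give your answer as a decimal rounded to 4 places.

0.9696

Let r = q/p = (3/8)/(5/8) = 3/5. The recurrence P(i) = p·P(i+1) + q·P(i−1) with P(0)=0, P(8)=1 gives P(i) = (1 − r^i)/(1 − r^8).
P(6) = (1 − (3/5)^6) / (1 − (3/5)^8) = 23275/24004 ≈ 0.9696.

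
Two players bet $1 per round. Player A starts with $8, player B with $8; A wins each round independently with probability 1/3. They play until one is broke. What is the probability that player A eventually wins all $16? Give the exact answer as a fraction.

Let r = q/p = (2/3)/(1/3) = 2. The recurrence P(i) = p·P(i+1) + q·P(i−1) with P(0)=0, P(16)=1 gives P(i) = (1 − r^i)/(1 − r^16).
P(8) = (1 − (2)^8) / (1 − (2)^16) = 1/257.

1/257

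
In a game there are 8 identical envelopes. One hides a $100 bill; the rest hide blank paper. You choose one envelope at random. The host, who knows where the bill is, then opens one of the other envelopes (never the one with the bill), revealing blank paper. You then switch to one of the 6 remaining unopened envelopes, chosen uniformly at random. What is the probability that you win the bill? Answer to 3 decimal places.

0.146

Your original envelope holds the bill with probability 1/8, so the other 7 collectively hold it with probability 7/8.
The host can always find an empty envelope to open, so this doesn't change that 7/8; it is now spread over the 6 remaining unopened envelopes.
P(win by switching) = (7/8) · (1/6) = 7/48 ≈ 0.146.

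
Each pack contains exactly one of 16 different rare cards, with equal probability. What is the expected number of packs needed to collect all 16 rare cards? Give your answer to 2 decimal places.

54.09

After i distinct types are collected, each trial gives a new one with probability (16−i)/16, so the expected wait for the next new type is 16/(16−i).
E = 16/16 + 16/15 + 16/14 + 16/13 + 16/12 + 16/11 + 16/10 + 16/9 + 16/8 + 16/7 + 16/6 + 16/5 + 16/4 + 16/3 + 16/2 + 16/1 = 2436559/45045 ≈ 54.09.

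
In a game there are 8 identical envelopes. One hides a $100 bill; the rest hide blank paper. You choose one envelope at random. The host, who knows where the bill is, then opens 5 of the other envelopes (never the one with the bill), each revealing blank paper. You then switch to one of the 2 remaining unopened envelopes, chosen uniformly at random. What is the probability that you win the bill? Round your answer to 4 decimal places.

Your original envelope holds the bill with probability 1/8, so the other 7 collectively hold it with probability 7/8.
The host can always find 5 empty envelopes to open, so the reveals don't change that 7/8; it is now spread over the 2 remaining unopened envelopes.
P(win by switching) = (7/8) · (1/2) = 7/16 ≈ 0.4375.

0.4375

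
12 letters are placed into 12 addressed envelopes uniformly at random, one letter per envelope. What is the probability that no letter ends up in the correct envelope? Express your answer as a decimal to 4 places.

This is the derangement probability: permutations of 12 with no fixed point.
D(12) = 12! · (1 − 1/1! + 1/2! − ··· + (−1)^12/12!) = 176214841.
P = 176214841/479001600 = 16019531/43545600 ≈ 0.3679.

0.3679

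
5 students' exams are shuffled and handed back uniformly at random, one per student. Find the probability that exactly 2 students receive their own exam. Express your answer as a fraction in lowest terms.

Choose which 2 of the 5 are fixed: C(5,2) = 10 ways.
The remaining 3 must have no fixed point: D(3) = 2.
P = 10·2/120 = 1/6.

1/6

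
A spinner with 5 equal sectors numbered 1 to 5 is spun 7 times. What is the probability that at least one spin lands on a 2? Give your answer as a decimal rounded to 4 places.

0.7903

P(no spin lands on a 2) = (4/5)^7 ≈ 0.2097.
P(at least one) = 1 − 0.2097 = 0.7903.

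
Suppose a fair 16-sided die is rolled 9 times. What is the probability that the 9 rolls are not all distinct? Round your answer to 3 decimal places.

P(all 9 different) = 16/16 · 15/16 · ··· · 8/16 ≈ 0.060.
P(at least two equal) = 1 − 0.060 = 0.940.

0.940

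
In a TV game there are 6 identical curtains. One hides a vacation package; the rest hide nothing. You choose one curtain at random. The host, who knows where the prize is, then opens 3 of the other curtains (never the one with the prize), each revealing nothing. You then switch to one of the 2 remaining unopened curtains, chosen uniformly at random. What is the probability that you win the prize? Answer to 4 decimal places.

Your original curtain holds the prize with probability 1/6, so the other 5 collectively hold it with probability 5/6.
The host can always find 3 empty curtains to open, so the reveals don't change that 5/6; it is now spread over the 2 remaining unopened curtains.
P(win by switching) = (5/6) · (1/2) = 5/12 ≈ 0.4167.

0.4167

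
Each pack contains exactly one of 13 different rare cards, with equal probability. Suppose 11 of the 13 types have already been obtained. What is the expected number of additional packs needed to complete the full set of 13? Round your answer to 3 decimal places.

19.500

Starting from 11 distinct types, each trial gives a new one with probability (13−i)/13 when i types are held, so the wait for the next new type is 13/(13−i).
E = 13/2 + 13/1 = 39/2 ≈ 19.500.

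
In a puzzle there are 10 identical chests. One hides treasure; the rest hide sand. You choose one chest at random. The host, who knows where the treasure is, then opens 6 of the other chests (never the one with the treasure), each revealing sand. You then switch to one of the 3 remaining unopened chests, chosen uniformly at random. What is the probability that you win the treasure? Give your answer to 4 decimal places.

0.3000

Your original chest holds the treasure with probability 1/10, so the other 9 collectively hold it with probability 9/10.
The host can always find 6 empty chests to open, so the reveals don't change that 9/10; it is now spread over the 3 remaining unopened chests.
P(win by switching) = (9/10) · (1/3) = 3/10 ≈ 0.3000.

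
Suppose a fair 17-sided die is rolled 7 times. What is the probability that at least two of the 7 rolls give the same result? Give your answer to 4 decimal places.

0.7611

P(all 7 different) = 17/17 · 16/17 · ··· · 11/17 ≈ 0.2389.
P(at least two equal) = 1 − 0.2389 = 0.7611.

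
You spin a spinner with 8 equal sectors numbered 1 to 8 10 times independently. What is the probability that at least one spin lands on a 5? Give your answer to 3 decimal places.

P(no spin lands on a 5) = (7/8)^10 ≈ 0.263.
P(at least one) = 1 − 0.263 = 0.737.

0.737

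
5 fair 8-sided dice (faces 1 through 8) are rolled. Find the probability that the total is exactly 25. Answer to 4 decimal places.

0.0679

There are 8^5 = 32768 equally likely outcomes.
The number of ordered 5-tuples from {1,…,8} summing to 25 is 2226.
P(sum = 25) = 2226/32768 = 1113/16384 ≈ 0.0679.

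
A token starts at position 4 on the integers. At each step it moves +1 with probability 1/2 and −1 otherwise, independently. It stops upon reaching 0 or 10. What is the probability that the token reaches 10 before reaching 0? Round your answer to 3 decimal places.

0.400

With a fair step, P(i) = ½P(i−1) + ½P(i+1) with P(0)=0, P(10)=1 has the linear solution P(i) = i/10.
P(4) = 4/10 = 2/5 ≈ 0.400.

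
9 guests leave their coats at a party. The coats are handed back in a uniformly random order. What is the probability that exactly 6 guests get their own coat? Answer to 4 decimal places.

0.0005

Choose which 6 of the 9 are fixed: C(9,6) = 84 ways.
The remaining 3 must have no fixed point: D(3) = 2.
P = 84·2/362880 = 1/2160 ≈ 0.0005.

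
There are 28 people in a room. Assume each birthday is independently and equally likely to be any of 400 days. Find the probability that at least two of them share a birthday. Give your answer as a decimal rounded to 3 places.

It's easier to compute the probability that all 28 are distinct.
P(all distinct) = 400/400 · 399/400 · ··· · 373/400 ≈ 0.380.
So the probability of at least one match is 1 − 0.380 = 0.620.

0.620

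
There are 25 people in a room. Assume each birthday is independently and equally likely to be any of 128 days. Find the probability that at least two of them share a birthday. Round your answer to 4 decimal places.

It's easier to compute the probability that all 25 are distinct.
P(all distinct) = 128/128 · 127/128 · ··· · 104/128 ≈ 0.0813.
So the probability of at least one match is 1 − 0.0813 = 0.9187.

0.9187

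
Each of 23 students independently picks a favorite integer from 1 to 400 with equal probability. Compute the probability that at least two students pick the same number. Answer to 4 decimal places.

0.4752

It's easier to compute the probability that all 23 are distinct.
P(all distinct) = 400/400 · 399/400 · ··· · 378/400 ≈ 0.5248.
So the probability of at least one match is 1 − 0.5248 = 0.4752.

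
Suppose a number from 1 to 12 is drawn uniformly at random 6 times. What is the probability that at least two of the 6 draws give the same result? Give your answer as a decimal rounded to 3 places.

P(all 6 different) = 12/12 · 11/12 · ··· · 7/12 ≈ 0.223.
P(at least two equal) = 1 − 0.223 = 0.777.

0.777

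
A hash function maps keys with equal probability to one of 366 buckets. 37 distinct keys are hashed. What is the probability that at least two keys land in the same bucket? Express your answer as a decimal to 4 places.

0.8479

It's easier to compute the probability that all 37 are distinct.
P(all distinct) = 366/366 · 365/366 · ··· · 330/366 ≈ 0.1521.
So the probability of at least one match is 1 − 0.1521 = 0.8479.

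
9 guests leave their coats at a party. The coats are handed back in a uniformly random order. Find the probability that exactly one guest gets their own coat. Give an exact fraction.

2119/5760

Choose which one is fixed: C(9,1) = 9 ways.
The remaining 8 must have no fixed point: D(8) = 14833.
P = 9·14833/362880 = 2119/5760.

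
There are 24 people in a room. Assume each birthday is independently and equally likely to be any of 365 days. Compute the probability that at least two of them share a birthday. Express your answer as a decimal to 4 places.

It's easier to compute the probability that all 24 are distinct.
P(all distinct) = 365/365 · 364/365 · ··· · 342/365 ≈ 0.4617.
So the probability of at least one match is 1 − 0.4617 = 0.5383.

0.5383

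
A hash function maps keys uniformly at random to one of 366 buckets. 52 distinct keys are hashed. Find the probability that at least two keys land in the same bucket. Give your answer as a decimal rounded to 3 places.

It's easier to compute the probability that all 52 are distinct.
P(all distinct) = 366/366 · 365/366 · ··· · 315/366 ≈ 0.022.
So the probability of at least one match is 1 − 0.022 = 0.978.

0.978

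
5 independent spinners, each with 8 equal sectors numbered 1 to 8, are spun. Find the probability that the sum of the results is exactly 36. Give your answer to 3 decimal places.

0.002

There are 8^5 = 32768 equally likely outcomes.
The number of ordered 5-tuples from {1,…,8} summing to 36 is 70.
P(sum = 36) = 70/32768 = 35/16384 ≈ 0.002.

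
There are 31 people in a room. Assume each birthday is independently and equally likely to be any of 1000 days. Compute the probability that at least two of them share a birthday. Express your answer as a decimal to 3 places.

It's easier to compute the probability that all 31 are distinct.
P(all distinct) = 1000/1000 · 999/1000 · ··· · 970/1000 ≈ 0.625.
So the probability of at least one match is 1 − 0.625 = 0.375.

0.375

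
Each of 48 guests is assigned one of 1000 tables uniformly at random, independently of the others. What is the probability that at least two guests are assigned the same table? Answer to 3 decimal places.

0.682

It's easier to compute the probability that all 48 are distinct.
P(all distinct) = 1000/1000 · 999/1000 · ··· · 953/1000 ≈ 0.318.
So the probability of at least one match is 1 − 0.318 = 0.682.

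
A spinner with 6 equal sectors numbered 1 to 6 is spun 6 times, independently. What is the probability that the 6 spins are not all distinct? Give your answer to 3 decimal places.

0.985

P(all 6 different) = 6/6 · 5/6 · ··· · 1/6 ≈ 0.015.
P(at least two equal) = 1 − 0.015 = 0.985.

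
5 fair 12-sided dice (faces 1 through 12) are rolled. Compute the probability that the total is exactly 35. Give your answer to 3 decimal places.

0.048

There are 12^5 = 248832 equally likely outcomes.
The number of ordered 5-tuples from {1,…,12} summing to 35 is 11901.
P(sum = 35) = 11901/248832 = 3967/82944 ≈ 0.048.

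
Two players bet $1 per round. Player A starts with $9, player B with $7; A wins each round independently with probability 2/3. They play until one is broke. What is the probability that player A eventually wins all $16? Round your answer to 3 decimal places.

Let r = q/p = (1/3)/(2/3) = 1/2. The recurrence P(i) = p·P(i+1) + q·P(i−1) with P(0)=0, P(16)=1 gives P(i) = (1 − r^i)/(1 − r^16).
P(9) = (1 − (1/2)^9) / (1 − (1/2)^16) = 65408/65535 ≈ 0.998.

0.998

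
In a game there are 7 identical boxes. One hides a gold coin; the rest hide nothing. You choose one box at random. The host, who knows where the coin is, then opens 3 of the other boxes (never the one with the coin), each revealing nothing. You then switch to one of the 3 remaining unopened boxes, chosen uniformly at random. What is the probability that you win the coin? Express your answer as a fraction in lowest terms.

Your original box holds the coin with probability 1/7, so the other 6 collectively hold it with probability 6/7.
The host can always find 3 empty boxes to open, so the reveals don't change that 6/7; it is now spread over the 3 remaining unopened boxes.
P(win by switching) = (6/7) · (1/3) = 2/7.

2/7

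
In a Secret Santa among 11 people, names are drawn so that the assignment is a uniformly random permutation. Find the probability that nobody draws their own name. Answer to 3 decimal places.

This is the derangement probability: permutations of 11 with no fixed point.
D(11) = 11! · (1 − 1/1! + 1/2! − ··· + (−1)^11/11!) = 14684570.
P = 14684570/39916800 = 1468457/3991680 ≈ 0.368.

0.368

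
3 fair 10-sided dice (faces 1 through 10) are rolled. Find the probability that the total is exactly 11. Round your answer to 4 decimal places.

0.0450

There are 10^3 = 1000 equally likely outcomes.
The number of ordered 3-tuples from {1,…,10} summing to 11 is 45.
P(sum = 11) = 45/1000 = 9/200 ≈ 0.0450.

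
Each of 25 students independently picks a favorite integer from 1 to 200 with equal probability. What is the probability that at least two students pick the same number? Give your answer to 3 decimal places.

It's easier to compute the probability that all 25 are distinct.
P(all distinct) = 200/200 · 199/200 · ··· · 176/200 ≈ 0.209.
So the probability of at least one match is 1 − 0.209 = 0.791.

0.791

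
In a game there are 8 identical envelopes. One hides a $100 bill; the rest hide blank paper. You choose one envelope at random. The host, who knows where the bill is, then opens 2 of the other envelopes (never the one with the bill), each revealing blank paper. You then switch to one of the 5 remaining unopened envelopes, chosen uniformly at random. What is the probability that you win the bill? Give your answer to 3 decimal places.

Your original envelope holds the bill with probability 1/8, so the other 7 collectively hold it with probability 7/8.
The host can always find 2 empty envelopes to open, so the reveals don't change that 7/8; it is now spread over the 5 remaining unopened envelopes.
P(win by switching) = (7/8) · (1/5) = 7/40 ≈ 0.175.

0.175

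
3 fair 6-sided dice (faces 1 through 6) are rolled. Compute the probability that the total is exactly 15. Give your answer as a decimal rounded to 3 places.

0.046

There are 6^3 = 216 equally likely outcomes.
The number of ordered 3-tuples from {1,…,6} summing to 15 is 10.
P(sum = 15) = 10/216 = 5/108 ≈ 0.046.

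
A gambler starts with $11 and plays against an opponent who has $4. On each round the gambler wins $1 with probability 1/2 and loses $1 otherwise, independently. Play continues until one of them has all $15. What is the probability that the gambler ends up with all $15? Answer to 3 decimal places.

With a fair step, P(i) = ½P(i−1) + ½P(i+1) with P(0)=0, P(15)=1 has the linear solution P(i) = i/15.
P(11) = 11/15 ≈ 0.733.

0.733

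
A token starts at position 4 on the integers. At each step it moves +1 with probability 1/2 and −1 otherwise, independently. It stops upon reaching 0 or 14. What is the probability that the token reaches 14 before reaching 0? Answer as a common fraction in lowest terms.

With a fair step, P(i) = ½P(i−1) + ½P(i+1) with P(0)=0, P(14)=1 has the linear solution P(i) = i/14.
P(4) = 4/14 = 2/7.

2/7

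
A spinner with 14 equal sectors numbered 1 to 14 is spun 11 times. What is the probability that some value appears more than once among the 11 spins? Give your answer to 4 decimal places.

0.9964

P(all 11 different) = 14/14 · 13/14 · ··· · 4/14 ≈ 0.0036.
P(at least two equal) = 1 − 0.0036 = 0.9964.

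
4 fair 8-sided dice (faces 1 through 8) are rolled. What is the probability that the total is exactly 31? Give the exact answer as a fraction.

There are 8^4 = 4096 equally likely outcomes.
The number of ordered 4-tuples from {1,…,8} summing to 31 is 4.
P(sum = 31) = 4/4096 = 1/1024.

1/1024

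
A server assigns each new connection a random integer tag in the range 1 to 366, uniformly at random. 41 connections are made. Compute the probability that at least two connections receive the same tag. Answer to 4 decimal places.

It's easier to compute the probability that all 41 are distinct.
P(all distinct) = 366/366 · 365/366 · ··· · 326/366 ≈ 0.0975.
So the probability of at least one match is 1 − 0.0975 = 0.9025.

0.9025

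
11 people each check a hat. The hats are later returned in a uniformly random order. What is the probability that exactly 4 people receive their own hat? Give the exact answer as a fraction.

Choose which 4 of the 11 are fixed: C(11,4) = 330 ways.
The remaining 7 must have no fixed point: D(7) = 1854.
P = 330·1854/39916800 = 103/6720.

103/6720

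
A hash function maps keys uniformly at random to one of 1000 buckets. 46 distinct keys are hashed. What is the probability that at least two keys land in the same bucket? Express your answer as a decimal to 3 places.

It's easier to compute the probability that all 46 are distinct.
P(all distinct) = 1000/1000 · 999/1000 · ··· · 955/1000 ≈ 0.350.
So the probability of at least one match is 1 − 0.350 = 0.650.

0.650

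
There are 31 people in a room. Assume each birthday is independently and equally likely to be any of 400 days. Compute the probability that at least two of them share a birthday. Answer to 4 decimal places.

0.6968

It's easier to compute the probability that all 31 are distinct.
P(all distinct) = 400/400 · 399/400 · ··· · 370/400 ≈ 0.3032.
So the probability of at least one match is 1 − 0.3032 = 0.6968.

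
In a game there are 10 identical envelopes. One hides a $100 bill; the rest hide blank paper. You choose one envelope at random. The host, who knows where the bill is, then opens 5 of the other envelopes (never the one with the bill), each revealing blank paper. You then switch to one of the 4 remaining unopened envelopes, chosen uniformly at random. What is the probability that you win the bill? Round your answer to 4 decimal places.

Your original envelope holds the bill with probability 1/10, so the other 9 collectively hold it with probability 9/10.
The host can always find 5 empty envelopes to open, so the reveals don't change that 9/10; it is now spread over the 4 remaining unopened envelopes.
P(win by switching) = (9/10) · (1/4) = 9/40 ≈ 0.2250.

0.2250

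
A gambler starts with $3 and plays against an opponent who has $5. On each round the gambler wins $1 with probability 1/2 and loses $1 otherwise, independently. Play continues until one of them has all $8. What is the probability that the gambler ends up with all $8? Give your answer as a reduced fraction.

3/8

With a fair step, P(i) = ½P(i−1) + ½P(i+1) with P(0)=0, P(8)=1 has the linear solution P(i) = i/8.
P(3) = 3/8.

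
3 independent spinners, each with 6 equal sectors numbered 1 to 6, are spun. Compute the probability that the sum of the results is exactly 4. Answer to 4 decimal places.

There are 6^3 = 216 equally likely outcomes.
The number of ordered 3-tuples from {1,…,6} summing to 4 is 3.
P(sum = 4) = 3/216 = 1/72 ≈ 0.0139.

0.0139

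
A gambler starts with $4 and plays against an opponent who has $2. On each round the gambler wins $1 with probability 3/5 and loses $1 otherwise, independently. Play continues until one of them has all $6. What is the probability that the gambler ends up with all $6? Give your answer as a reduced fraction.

Let r = q/p = (2/5)/(3/5) = 2/3. The recurrence P(i) = p·P(i+1) + q·P(i−1) with P(0)=0, P(6)=1 gives P(i) = (1 − r^i)/(1 − r^6).
P(4) = (1 − (2/3)^4) / (1 − (2/3)^6) = 117/133.

117/133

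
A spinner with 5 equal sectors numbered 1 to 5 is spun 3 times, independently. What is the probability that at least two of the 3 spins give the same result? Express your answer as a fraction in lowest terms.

13/25

P(all 3 different) = 5/5 · 4/5 · ··· · 3/5 = 12/25.
P(at least two equal) = 1 − 12/25 = 13/25.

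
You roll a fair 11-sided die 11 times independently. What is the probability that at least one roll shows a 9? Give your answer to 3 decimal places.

0.650

P(no roll shows a 9) = (10/11)^11 ≈ 0.350.
P(at least one) = 1 − 0.350 = 0.650.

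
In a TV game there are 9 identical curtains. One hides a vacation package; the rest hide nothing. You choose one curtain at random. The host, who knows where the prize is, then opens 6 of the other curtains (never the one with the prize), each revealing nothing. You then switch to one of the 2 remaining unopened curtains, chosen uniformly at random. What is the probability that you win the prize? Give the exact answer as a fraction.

4/9

Your original curtain holds the prize with probability 1/9, so the other 8 collectively hold it with probability 8/9.
The host can always find 6 empty curtains to open, so the reveals don't change that 8/9; it is now spread over the 2 remaining unopened curtains.
P(win by switching) = (8/9) · (1/2) = 4/9.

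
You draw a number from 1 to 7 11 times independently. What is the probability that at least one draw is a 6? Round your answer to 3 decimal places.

P(no draw is a 6) = (6/7)^11 ≈ 0.183.
P(at least one) = 1 − 0.183 = 0.817.

0.817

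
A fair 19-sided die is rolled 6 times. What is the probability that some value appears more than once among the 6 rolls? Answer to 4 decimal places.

0.5848

P(all 6 different) = 19/19 · 18/19 · ··· · 14/19 ≈ 0.4152.
P(at least two equal) = 1 − 0.4152 = 0.5848.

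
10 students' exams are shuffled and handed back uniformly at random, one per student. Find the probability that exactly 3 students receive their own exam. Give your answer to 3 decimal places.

0.061

Choose which 3 of the 10 are fixed: C(10,3) = 120 ways.
The remaining 7 must have no fixed point: D(7) = 1854.
P = 120·1854/3628800 = 103/1680 ≈ 0.061.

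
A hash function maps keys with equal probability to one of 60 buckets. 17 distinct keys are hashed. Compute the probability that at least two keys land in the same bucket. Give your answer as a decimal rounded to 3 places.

It's easier to compute the probability that all 17 are distinct.
P(all distinct) = 60/60 · 59/60 · ··· · 44/60 ≈ 0.081.
So the probability of at least one match is 1 − 0.081 = 0.919.

0.919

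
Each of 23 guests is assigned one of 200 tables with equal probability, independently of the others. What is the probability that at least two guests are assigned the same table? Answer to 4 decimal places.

0.7316

It's easier to compute the probability that all 23 are distinct.
P(all distinct) = 200/200 · 199/200 · ··· · 178/200 ≈ 0.2684.
So the probability of at least one match is 1 − 0.2684 = 0.7316.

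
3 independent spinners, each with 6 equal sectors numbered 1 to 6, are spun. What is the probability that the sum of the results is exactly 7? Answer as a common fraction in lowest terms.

There are 6^3 = 216 equally likely outcomes.
The number of ordered 3-tuples from {1,…,6} summing to 7 is 15.
P(sum = 7) = 15/216 = 5/72.

5/72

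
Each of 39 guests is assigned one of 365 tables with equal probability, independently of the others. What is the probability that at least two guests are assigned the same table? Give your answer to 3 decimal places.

0.878

It's easier to compute the probability that all 39 are distinct.
P(all distinct) = 365/365 · 364/365 · ··· · 327/365 ≈ 0.122.
So the probability of at least one match is 1 − 0.122 = 0.878.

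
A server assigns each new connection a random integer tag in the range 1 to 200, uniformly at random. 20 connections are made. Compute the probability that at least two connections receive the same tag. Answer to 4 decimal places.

0.6256

It's easier to compute the probability that all 20 are distinct.
P(all distinct) = 200/200 · 199/200 · ··· · 181/200 ≈ 0.3744.
So the probability of at least one match is 1 − 0.3744 = 0.6256.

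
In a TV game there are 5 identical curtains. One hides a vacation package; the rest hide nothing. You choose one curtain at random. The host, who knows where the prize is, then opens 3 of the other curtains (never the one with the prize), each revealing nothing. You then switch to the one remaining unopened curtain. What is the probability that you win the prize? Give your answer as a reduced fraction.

Your original curtain holds the prize with probability 1/5, so the other 4 collectively hold it with probability 4/5.
The host can always find 3 empty curtains to open, so the reveals don't change that 4/5; it is now spread over the 1 remaining unopened curtain.
P(win by switching) = (4/5) · (1/1) = 4/5.

4/5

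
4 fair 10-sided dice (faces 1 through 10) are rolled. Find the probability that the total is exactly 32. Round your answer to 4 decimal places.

There are 10^4 = 10000 equally likely outcomes.
The number of ordered 4-tuples from {1,…,10} summing to 32 is 165.
P(sum = 32) = 165/10000 = 33/2000 ≈ 0.0165.

0.0165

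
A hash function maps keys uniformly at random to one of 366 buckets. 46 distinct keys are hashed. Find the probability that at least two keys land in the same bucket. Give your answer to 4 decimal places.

It's easier to compute the probability that all 46 are distinct.
P(all distinct) = 366/366 · 365/366 · ··· · 321/366 ≈ 0.0522.
So the probability of at least one match is 1 − 0.0522 = 0.9478.

0.9478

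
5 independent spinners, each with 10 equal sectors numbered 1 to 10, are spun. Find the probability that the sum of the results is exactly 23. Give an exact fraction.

There are 10^5 = 100000 equally likely outcomes.
The number of ordered 5-tuples from {1,…,10} summing to 23 is 4840.
P(sum = 23) = 4840/100000 = 121/2500.

121/2500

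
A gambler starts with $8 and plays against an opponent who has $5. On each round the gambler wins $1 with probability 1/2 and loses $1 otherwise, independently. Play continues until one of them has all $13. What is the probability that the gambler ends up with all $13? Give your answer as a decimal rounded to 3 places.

0.615

With a fair step, P(i) = ½P(i−1) + ½P(i+1) with P(0)=0, P(13)=1 has the linear solution P(i) = i/13.
P(8) = 8/13 ≈ 0.615.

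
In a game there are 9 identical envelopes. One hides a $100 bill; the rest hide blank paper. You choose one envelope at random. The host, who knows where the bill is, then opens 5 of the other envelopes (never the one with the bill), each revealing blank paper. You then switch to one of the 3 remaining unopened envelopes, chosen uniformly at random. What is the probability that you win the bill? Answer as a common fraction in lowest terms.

8/27

Your original envelope holds the bill with probability 1/9, so the other 8 collectively hold it with probability 8/9.
The host can always find 5 empty envelopes to open, so the reveals don't change that 8/9; it is now spread over the 3 remaining unopened envelopes.
P(win by switching) = (8/9) · (1/3) = 8/27.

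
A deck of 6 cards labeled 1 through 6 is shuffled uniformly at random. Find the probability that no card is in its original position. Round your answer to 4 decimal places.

0.3681

This is the derangement probability: permutations of 6 with no fixed point.
D(6) = 6! · (1 − 1/1! + 1/2! − ··· + (−1)^6/6!) = 265.
P = 265/720 = 53/144 ≈ 0.3681.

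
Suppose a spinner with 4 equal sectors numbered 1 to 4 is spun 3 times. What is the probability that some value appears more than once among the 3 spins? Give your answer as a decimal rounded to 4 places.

0.6250

P(all 3 different) = 4/4 · 3/4 · ··· · 2/4 ≈ 0.3750.
P(at least two equal) = 1 − 0.3750 = 0.6250.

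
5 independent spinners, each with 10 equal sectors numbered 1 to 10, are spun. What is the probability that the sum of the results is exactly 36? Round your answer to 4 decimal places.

0.0271

There are 10^5 = 100000 equally likely outcomes.
The number of ordered 5-tuples from {1,…,10} summing to 36 is 2710.
P(sum = 36) = 2710/100000 = 271/10000 ≈ 0.0271.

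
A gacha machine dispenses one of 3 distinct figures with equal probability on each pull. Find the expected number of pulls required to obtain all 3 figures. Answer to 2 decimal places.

After i distinct types are collected, each trial gives a new one with probability (3−i)/3, so the expected wait for the next new type is 3/(3−i).
E = 3/3 + 3/2 + 3/1 = 11/2 ≈ 5.50.

5.50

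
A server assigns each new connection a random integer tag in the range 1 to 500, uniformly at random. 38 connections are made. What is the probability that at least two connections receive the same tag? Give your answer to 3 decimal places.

It's easier to compute the probability that all 38 are distinct.
P(all distinct) = 500/500 · 499/500 · ··· · 463/500 ≈ 0.236.
So the probability of at least one match is 1 − 0.236 = 0.764.

0.764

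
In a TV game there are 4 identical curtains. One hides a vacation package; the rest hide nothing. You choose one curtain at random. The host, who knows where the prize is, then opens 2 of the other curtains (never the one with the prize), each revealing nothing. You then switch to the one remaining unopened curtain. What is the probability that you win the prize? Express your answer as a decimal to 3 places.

Your original curtain holds the prize with probability 1/4, so the other 3 collectively hold it with probability 3/4.
The host can always find 2 empty curtains to open, so the reveals don't change that 3/4; it is now spread over the 1 remaining unopened curtain.
P(win by switching) = (3/4) · (1/1) = 3/4 ≈ 0.750.

0.750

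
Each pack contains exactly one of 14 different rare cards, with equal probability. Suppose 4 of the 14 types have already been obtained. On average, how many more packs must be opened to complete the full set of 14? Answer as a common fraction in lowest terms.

7381/180

Starting from 4 distinct types, each trial gives a new one with probability (14−i)/14 when i types are held, so the wait for the next new type is 14/(14−i).
E = 14/10 + 14/9 + 14/8 + 14/7 + 14/6 + 14/5 + 14/4 + 14/3 + 14/2 + 14/1 = 7381/180.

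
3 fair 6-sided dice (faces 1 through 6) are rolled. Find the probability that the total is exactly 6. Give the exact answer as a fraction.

There are 6^3 = 216 equally likely outcomes.
The number of ordered 3-tuples from {1,…,6} summing to 6 is 10.
P(sum = 6) = 10/216 = 5/108.

5/108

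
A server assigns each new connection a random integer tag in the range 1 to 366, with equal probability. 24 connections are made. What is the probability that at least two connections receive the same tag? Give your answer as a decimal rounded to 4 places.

0.5373

It's easier to compute the probability that all 24 are distinct.
P(all distinct) = 366/366 · 365/366 · ··· · 343/366 ≈ 0.4627.
So the probability of at least one match is 1 − 0.4627 = 0.5373.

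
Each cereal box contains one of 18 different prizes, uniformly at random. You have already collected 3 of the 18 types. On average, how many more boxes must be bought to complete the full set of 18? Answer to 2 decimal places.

Starting from 3 distinct types, each trial gives a new one with probability (18−i)/18 when i types are held, so the wait for the next new type is 18/(18−i).
E = 18/15 + 18/14 + 18/13 + 18/12 + 18/11 + 18/10 + 18/9 + 18/8 + 18/7 + 18/6 + 18/5 + 18/4 + 18/3 + 18/2 + 18/1 = 1195757/20020 ≈ 59.73.

59.73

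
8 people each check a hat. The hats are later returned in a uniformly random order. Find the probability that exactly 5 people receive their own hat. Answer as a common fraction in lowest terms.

1/360

Choose which 5 of the 8 are fixed: C(8,5) = 56 ways.
The remaining 3 must have no fixed point: D(3) = 2.
P = 56·2/40320 = 1/360.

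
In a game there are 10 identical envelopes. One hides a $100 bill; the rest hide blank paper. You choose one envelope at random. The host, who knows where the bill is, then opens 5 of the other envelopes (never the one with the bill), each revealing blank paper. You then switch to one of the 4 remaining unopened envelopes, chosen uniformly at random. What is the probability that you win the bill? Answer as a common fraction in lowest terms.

Your original envelope holds the bill with probability 1/10, so the other 9 collectively hold it with probability 9/10.
The host can always find 5 empty envelopes to open, so the reveals don't change that 9/10; it is now spread over the 4 remaining unopened envelopes.
P(win by switching) = (9/10) · (1/4) = 9/40.

9/40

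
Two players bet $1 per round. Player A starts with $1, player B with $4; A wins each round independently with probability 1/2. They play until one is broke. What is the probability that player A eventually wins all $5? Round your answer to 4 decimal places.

With a fair step, P(i) = ½P(i−1) + ½P(i+1) with P(0)=0, P(5)=1 has the linear solution P(i) = i/5.
P(1) = 1/5 ≈ 0.2000.

0.2000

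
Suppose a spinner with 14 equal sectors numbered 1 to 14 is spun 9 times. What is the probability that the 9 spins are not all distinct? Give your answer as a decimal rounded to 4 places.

P(all 9 different) = 14/14 · 13/14 · ··· · 6/14 ≈ 0.0352.
P(at least two equal) = 1 − 0.0352 = 0.9648.

0.9648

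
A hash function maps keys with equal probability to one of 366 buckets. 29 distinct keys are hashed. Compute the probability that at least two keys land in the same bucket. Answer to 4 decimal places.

It's easier to compute the probability that all 29 are distinct.
P(all distinct) = 366/366 · 365/366 · ··· · 338/366 ≈ 0.3201.
So the probability of at least one match is 1 − 0.3201 = 0.6799.

0.6799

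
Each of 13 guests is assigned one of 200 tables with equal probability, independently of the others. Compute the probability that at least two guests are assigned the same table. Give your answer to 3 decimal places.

It's easier to compute the probability that all 13 are distinct.
P(all distinct) = 200/200 · 199/200 · ··· · 188/200 ≈ 0.671.
So the probability of at least one match is 1 − 0.671 = 0.329.

0.329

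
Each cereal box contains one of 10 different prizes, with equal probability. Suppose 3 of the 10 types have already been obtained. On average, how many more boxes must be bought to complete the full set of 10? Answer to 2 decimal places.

25.93

Starting from 3 distinct types, each trial gives a new one with probability (10−i)/10 when i types are held, so the wait for the next new type is 10/(10−i).
E = 10/7 + 10/6 + 10/5 + 10/4 + 10/3 + 10/2 + 10/1 = 363/14 ≈ 25.93.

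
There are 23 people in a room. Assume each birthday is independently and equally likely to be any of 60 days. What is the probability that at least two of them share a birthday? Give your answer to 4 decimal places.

0.9923

It's easier to compute the probability that all 23 are distinct.
P(all distinct) = 60/60 · 59/60 · ··· · 38/60 ≈ 0.0077.
So the probability of at least one match is 1 − 0.0077 = 0.9923.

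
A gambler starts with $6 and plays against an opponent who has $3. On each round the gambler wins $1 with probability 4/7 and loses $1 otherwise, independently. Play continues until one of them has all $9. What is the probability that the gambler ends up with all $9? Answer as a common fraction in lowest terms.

Let r = q/p = (3/7)/(4/7) = 3/4. The recurrence P(i) = p·P(i+1) + q·P(i−1) with P(0)=0, P(9)=1 gives P(i) = (1 − r^i)/(1 − r^9).
P(6) = (1 − (3/4)^6) / (1 − (3/4)^9) = 5824/6553.

5824/6553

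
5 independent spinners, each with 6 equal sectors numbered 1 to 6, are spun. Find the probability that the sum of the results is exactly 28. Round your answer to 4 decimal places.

0.0019

There are 6^5 = 7776 equally likely outcomes.
The number of ordered 5-tuples from {1,…,6} summing to 28 is 15.
P(sum = 28) = 15/7776 = 5/2592 ≈ 0.0019.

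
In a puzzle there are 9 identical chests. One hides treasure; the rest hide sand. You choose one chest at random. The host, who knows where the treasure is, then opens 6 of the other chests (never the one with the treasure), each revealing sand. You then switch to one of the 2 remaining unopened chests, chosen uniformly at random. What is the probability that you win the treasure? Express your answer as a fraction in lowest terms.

4/9

Your original chest holds the treasure with probability 1/9, so the other 8 collectively hold it with probability 8/9.
The host can always find 6 empty chests to open, so the reveals don't change that 8/9; it is now spread over the 2 remaining unopened chests.
P(win by switching) = (8/9) · (1/2) = 4/9.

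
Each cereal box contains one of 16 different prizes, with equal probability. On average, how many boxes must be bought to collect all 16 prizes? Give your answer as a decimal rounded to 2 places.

54.09

After i distinct types are collected, each trial gives a new one with probability (16−i)/16, so the expected wait for the next new type is 16/(16−i).
E = 16/16 + 16/15 + 16/14 + 16/13 + 16/12 + 16/11 + 16/10 + 16/9 + 16/8 + 16/7 + 16/6 + 16/5 + 16/4 + 16/3 + 16/2 + 16/1 = 2436559/45045 ≈ 54.09.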